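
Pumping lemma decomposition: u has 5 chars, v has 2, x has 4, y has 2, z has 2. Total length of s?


|s| = |u| + |v| + |x| + |y| + |z|
= 5 + 2 + 4 + 2 + 2
= 7 + 4 + 4
= 11 + 4
= 15

15


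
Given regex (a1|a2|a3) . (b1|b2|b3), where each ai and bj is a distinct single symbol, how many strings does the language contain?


First group: 3 alternatives
Second group: 3 alternatives
Concatenation: each choice from group 1 pairs with each from group 2
Total = 3 x 3 = 9

9


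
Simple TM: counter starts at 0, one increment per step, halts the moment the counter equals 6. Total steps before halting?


Counter starts at 0. Counting sequence:
  Step 1: counter = 1
  Step 2: counter = 2
  Step 3: counter = 3
  Step 4: counter = 4
  Step 5: counter = 5
  Step 6: counter = 6
Counter reached 6 -> halt
Total steps = 6

6


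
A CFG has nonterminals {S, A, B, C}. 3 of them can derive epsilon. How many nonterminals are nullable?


Nonterminals: {S, A, B, C}
A nonterminal is nullable if it can derive epsilon
Counting nullable nonterminals: 3
Total nullable = 3

3


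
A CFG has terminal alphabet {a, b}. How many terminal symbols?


Terminal symbols: a, b
Counting each: a (#1), b (#2)
Total = 2

2


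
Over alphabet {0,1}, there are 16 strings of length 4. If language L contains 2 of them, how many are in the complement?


Alphabet: {0,1}
String length: 4
Total strings of length 4 = 2^4 = 16
Strings in L = 2
Complement = total - |L|
= 16 - 2
= 14

14


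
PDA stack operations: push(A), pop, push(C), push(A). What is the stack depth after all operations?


Tracing stack operations:
  push(A) -> stack = [A], depth=1
  pop -> removed A, stack = [], depth=0
  push(C) -> stack = [C], depth=1
  push(A) -> stack = [C,A], depth=2
Final depth = 2

2


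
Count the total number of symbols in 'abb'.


String: 'abb'
Counting characters:
  'a' appears 1 time(s)
  'b' appears 2 time(s)
Total length = 1 + 2 = 3

3


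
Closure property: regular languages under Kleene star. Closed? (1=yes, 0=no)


Regular languages are closed under:
- Union (DFA product construction)
- Intersection (DFA product construction)
- Complement (swap accept/reject states)
- Concatenation (NFA construction)
- Kleene star (NFA construction)
Kleene star is in this list
Therefore: closed

1


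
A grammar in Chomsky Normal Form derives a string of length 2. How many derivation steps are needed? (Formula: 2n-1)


Chomsky Normal Form derivation:
String length n = 2
Each step either:
  - Splits a nonterminal into two (n-1 such steps)
  - Converts a nonterminal to terminal (n such steps)
Total = (n-1) + n = 2n - 1
= 2(2) - 1
= 4 - 1
= 3

3


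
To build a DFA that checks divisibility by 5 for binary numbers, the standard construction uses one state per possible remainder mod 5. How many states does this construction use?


Divisibility by 5 is tracked via the remainder mod 5: 0, 1, ..., 4
The construction assigns one state to each remainder
Number of remainders = 5

5


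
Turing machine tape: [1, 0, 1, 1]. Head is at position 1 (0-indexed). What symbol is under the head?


Tape: [1, 0, 1, 1]
Positions: 0 1 2 3
Values:    1 0 1 1
Head at position 1
tape[1] = 0

0


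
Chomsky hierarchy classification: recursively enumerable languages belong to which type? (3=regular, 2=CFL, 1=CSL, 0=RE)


Chomsky hierarchy levels:
  Type 3: Regular (DFA/NFA/regex)
  Type 2: Context-free (PDA)
  Type 1: Context-sensitive
  Type 0: Recursively enumerable (TM)
'recursively enumerable' corresponds to Type 0

0


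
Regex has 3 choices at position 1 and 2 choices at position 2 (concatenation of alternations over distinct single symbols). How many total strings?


First group: 3 alternatives
Second group: 2 alternatives
Concatenation: each choice from group 1 pairs with each from group 2
Total = 3 x 2 = 6

6


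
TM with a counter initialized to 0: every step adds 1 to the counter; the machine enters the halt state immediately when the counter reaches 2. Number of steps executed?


Counter starts at 0. Counting sequence:
  Step 1: counter = 1
  Step 2: counter = 2
Counter reached 2 -> halt
Total steps = 2

2


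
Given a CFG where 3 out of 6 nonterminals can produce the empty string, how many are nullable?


Nonterminals: {S, A, B, C, D, E}
A nonterminal is nullable if it can derive epsilon
Counting nullable nonterminals: 3
Total nullable = 3

3


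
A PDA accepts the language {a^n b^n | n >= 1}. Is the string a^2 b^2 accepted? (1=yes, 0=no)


Language requires equal numbers of a's and b's
PDA pushes for each 'a', pops for each 'b'
Number of a's = 2
Number of b's = 2
2 == 2 -> Accept

1


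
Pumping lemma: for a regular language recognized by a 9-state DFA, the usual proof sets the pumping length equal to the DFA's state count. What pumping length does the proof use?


Pumping lemma for regular languages (standard proof):
Take p = |Q|, the number of DFA states.
Any string of length >= |Q| passes through |Q|+1 states while reading its first |Q| symbols,
so by pigeonhole some state repeats, giving the loop that can be pumped.
Here |Q| = 9
Therefore the proof uses p = 9

9


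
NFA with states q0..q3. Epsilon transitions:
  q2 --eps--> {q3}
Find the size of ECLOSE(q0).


Starting from q0
Initialize closure = {q0}
q0 has no outgoing epsilon transitions -> nothing to add
Final closure: {q0}
Size = 1

1


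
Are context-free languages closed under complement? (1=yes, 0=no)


CFL closure properties:
  Closed under: union, concatenation, Kleene star
  NOT closed under: intersection, complement
Operation 'complement' is in not-closed list -> No (not closed)

0


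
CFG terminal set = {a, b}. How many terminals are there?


Terminal symbols: a, b
Counting each: a (#1), b (#2)
Total = 2

2


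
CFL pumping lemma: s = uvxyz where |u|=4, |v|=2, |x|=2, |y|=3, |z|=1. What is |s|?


|s| = |u| + |v| + |x| + |y| + |z|
= 4 + 2 + 2 + 3 + 1
= 6 + 2 + 4
= 8 + 4
= 12

12


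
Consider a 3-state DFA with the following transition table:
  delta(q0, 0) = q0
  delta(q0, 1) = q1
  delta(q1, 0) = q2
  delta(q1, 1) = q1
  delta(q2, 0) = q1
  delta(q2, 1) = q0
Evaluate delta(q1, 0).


Looking up transition function:
delta(q1, 0) in the table
Row: q1, Column: 0
Result: q2

q2


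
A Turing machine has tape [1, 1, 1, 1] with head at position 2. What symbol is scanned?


Tape: [1, 1, 1, 1]
Positions: 0 1 2 3
Values:    1 1 1 1
Head at position 2
tape[2] = 1

1


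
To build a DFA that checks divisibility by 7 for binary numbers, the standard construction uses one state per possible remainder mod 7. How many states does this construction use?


Divisibility by 7 is tracked via the remainder mod 7: 0, 1, ..., 6
The construction assigns one state to each remainder
Number of remainders = 7

7


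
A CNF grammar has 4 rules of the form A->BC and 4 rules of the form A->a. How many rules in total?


CNF allows two rule forms:
  A -> BC (binary): 4 rules
  A -> a (terminal): 4 rules
Total = 4 + 4 = 8

8


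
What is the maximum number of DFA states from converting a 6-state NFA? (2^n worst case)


NFA has 6 states
Subset construction: each DFA state = subset of NFA states
Maximum subsets = 2^6
2^6 = 64

64


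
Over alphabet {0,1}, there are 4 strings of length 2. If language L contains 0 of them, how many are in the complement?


Alphabet: {0,1}
String length: 2
Total strings of length 2 = 2^2 = 4
Strings in L = 0
Complement = total - |L|
= 4 - 0
= 4

4


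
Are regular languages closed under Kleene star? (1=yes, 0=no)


Regular languages are closed under:
- Union (DFA product construction)
- Intersection (DFA product construction)
- Complement (swap accept/reject states)
- Concatenation (NFA construction)
- Kleene star (NFA construction)
Kleene star is in this list
Therefore: closed

1


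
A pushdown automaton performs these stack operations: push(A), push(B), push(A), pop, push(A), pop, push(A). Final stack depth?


Tracing stack operations:
  push(A) -> stack = [A], depth=1
  push(B) -> stack = [A,B], depth=2
  push(A) -> stack = [A,B,A], depth=3
  pop -> removed A, stack = [A,B], depth=2
  push(A) -> stack = [A,B,A], depth=3
  pop -> removed A, stack = [A,B], depth=2
  push(A) -> stack = [A,B,A], depth=3
Final depth = 3

3


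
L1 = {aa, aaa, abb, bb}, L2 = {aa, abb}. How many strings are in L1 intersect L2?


L1 = {aa, aaa, abb, bb}
L2 = {aa, abb}
Checking each string in L1 against L2:
  'aa': in L2? Yes
  'aaa': in L2? No
  'abb': in L2? Yes
  'bb': in L2? No
Intersection = {aa, abb}
|L1 ∩ L2| = 2

2


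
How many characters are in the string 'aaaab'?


String: 'aaaab'
Counting characters:
  'a' appears 4 time(s)
  'b' appears 1 time(s)
Total length = 4 + 1 = 5

5


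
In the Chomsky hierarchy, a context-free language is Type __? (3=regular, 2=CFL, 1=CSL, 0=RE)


Chomsky hierarchy levels:
  Type 3: Regular (DFA/NFA/regex)
  Type 2: Context-free (PDA)
  Type 1: Context-sensitive
  Type 0: Recursively enumerable (TM)
'context-free' corresponds to Type 2

2


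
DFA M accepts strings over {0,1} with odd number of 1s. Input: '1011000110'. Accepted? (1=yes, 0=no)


DFA has 2 states: q_even (start, accept=no) and q_odd
Processing string '1011000110' character by character:
  Position 0: read '1', 1-count=1 -> q_odd
  Position 1: read '0', 1-count=1 -> q_odd (no change)
  Position 2: read '1', 1-count=2 -> q_even
  Position 3: read '1', 1-count=3 -> q_odd
  Position 4: read '0', 1-count=3 -> q_odd (no change)
  Position 5: read '0', 1-count=3 -> q_odd (no change)
  Position 6: read '0', 1-count=3 -> q_odd (no change)
  Position 7: read '1', 1-count=4 -> q_even
  Position 8: read '1', 1-count=5 -> q_odd
  Position 9: read '0', 1-count=5 -> q_odd (no change)
Final state: q_odd, total 1s = 5 (odd); the DFA requires an odd count -> accept

1


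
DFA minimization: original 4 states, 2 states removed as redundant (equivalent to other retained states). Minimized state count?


Original DFA: 4 states
Redundant states removed: 2
Minimized states = original - removed
= 4 - 2
= 2

2


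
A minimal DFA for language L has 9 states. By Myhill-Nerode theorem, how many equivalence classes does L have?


Myhill-Nerode theorem:
Number of equivalence classes = number of states in minimal DFA
Minimal DFA states = 9
Therefore equivalence classes = 9

9


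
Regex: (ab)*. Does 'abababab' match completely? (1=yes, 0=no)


Pattern: (ab)*
String: 'abababab'
Pattern requires: zero or more repetitions of 'ab'
Pairs: ['ab', 'ab', 'ab', 'ab']
All pairs are 'ab'? Yes
Result: 1

1


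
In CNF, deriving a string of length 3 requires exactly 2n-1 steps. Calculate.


Chomsky Normal Form derivation:
String length n = 3
Each step either:
  - Splits a nonterminal into two (n-1 such steps)
  - Converts a nonterminal to terminal (n such steps)
Total = (n-1) + n = 2n - 1
= 2(3) - 1
= 6 - 1
= 5

5


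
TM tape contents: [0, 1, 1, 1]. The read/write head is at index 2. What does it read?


Tape: [0, 1, 1, 1]
Positions: 0 1 2 3
Values:    0 1 1 1
Head at position 2
tape[2] = 1

1


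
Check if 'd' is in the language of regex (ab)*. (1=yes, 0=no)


Pattern: (ab)*
String: 'd'
Pattern requires: zero or more repetitions of 'ab'
Length 1 is odd -> cannot be (ab)* -> no match
Result: 0

0


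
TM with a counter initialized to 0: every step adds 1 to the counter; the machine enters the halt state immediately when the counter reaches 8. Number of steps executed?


Counter starts at 0. Counting sequence:
  Step 1: counter = 1
  Step 2: counter = 2
  Step 3: counter = 3
  Step 4: counter = 4
  Step 5: counter = 5
  Step 6: counter = 6
  Step 7: counter = 7
  Step 8: counter = 8
Counter reached 8 -> halt
Total steps = 8

8


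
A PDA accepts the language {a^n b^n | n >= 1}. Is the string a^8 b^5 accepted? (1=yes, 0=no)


Language requires equal numbers of a's and b's
PDA pushes for each 'a', pops for each 'b'
Number of a's = 8
Number of b's = 5
8 != 5 -> Reject

0


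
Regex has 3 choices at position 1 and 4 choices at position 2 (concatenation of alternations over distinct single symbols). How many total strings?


First group: 3 alternatives
Second group: 4 alternatives
Concatenation: each choice from group 1 pairs with each from group 2
Total = 3 x 4 = 12

12


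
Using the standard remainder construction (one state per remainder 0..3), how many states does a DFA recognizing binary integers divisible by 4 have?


Divisibility by 4 is tracked via the remainder mod 4: 0, 1, ..., 3
The construction assigns one state to each remainder
Number of remainders = 4

4


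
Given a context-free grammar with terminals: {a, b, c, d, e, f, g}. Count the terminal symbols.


Terminal symbols: a, b, c, d, e, f, g
Counting each: a (#1), b (#2), c (#3), d (#4), e (#5), f (#6), g (#7)
Total = 7

7


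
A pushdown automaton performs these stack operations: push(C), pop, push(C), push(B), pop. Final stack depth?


Tracing stack operations:
  push(C) -> stack = [C], depth=1
  pop -> removed C, stack = [], depth=0
  push(C) -> stack = [C], depth=1
  push(B) -> stack = [C,B], depth=2
  pop -> removed B, stack = [C], depth=1
Final depth = 1

1


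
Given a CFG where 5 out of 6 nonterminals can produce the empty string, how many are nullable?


Nonterminals: {S, A, B, C, D, E}
A nonterminal is nullable if it can derive epsilon
Counting nullable nonterminals: 5
Total nullable = 5

5


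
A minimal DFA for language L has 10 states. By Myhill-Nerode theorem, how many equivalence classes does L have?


Myhill-Nerode theorem:
Number of equivalence classes = number of states in minimal DFA
Minimal DFA states = 10
Therefore equivalence classes = 10

10


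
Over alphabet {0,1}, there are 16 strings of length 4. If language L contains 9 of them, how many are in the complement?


Alphabet: {0,1}
String length: 4
Total strings of length 4 = 2^4 = 16
Strings in L = 9
Complement = total - |L|
= 16 - 9
= 7

7


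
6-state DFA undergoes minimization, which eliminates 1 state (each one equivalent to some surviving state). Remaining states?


Original DFA: 6 states
Redundant states removed: 1
Minimized states = original - removed
= 6 - 1
= 5

5


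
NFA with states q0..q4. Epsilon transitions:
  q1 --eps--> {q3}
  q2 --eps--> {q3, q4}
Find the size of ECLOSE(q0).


Starting from q0
Initialize closure = {q0}
q0 has no outgoing epsilon transitions -> nothing to add
Final closure: {q0}
Size = 1

1


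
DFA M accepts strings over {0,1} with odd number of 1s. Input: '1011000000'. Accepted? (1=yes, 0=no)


DFA has 2 states: q_even (start, accept=no) and q_odd
Processing string '1011000000' character by character:
  Position 0: read '1', 1-count=1 -> q_odd
  Position 1: read '0', 1-count=1 -> q_odd (no change)
  Position 2: read '1', 1-count=2 -> q_even
  Position 3: read '1', 1-count=3 -> q_odd
  Position 4: read '0', 1-count=3 -> q_odd (no change)
  Position 5: read '0', 1-count=3 -> q_odd (no change)
  Position 6: read '0', 1-count=3 -> q_odd (no change)
  Position 7: read '0', 1-count=3 -> q_odd (no change)
  Position 8: read '0', 1-count=3 -> q_odd (no change)
  Position 9: read '0', 1-count=3 -> q_odd (no change)
Final state: q_odd, total 1s = 3 (odd); the DFA requires an odd count -> accept

1


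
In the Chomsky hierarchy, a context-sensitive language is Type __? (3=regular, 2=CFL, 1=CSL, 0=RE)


Chomsky hierarchy levels:
  Type 3: Regular (DFA/NFA/regex)
  Type 2: Context-free (PDA)
  Type 1: Context-sensitive
  Type 0: Recursively enumerable (TM)
'context-sensitive' corresponds to Type 1

1


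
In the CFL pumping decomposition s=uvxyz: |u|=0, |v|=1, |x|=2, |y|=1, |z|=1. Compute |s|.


|s| = |u| + |v| + |x| + |y| + |z|
= 0 + 1 + 2 + 1 + 1
= 1 + 2 + 2
= 3 + 2
= 5

5


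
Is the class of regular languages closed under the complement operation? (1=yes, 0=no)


Regular languages are closed under:
- Union (DFA product construction)
- Intersection (DFA product construction)
- Complement (swap accept/reject states)
- Concatenation (NFA construction)
- Kleene star (NFA construction)
complement is in this list
Therefore: closed

1


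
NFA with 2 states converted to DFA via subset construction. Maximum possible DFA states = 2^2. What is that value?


NFA has 2 states
Subset construction: each DFA state = subset of NFA states
Maximum subsets = 2^2
2^2 = 4

4


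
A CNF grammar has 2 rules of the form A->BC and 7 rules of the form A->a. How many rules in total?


CNF allows two rule forms:
  A -> BC (binary): 2 rules
  A -> a (terminal): 7 rules
Total = 2 + 7 = 9

9


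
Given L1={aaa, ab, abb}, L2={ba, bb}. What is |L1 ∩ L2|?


L1 = {aaa, ab, abb}
L2 = {ba, bb}
Checking each string in L1 against L2:
  'aaa': in L2? No
  'ab': in L2? No
  'abb': in L2? No
Intersection = {}
|L1 ∩ L2| = 0

0


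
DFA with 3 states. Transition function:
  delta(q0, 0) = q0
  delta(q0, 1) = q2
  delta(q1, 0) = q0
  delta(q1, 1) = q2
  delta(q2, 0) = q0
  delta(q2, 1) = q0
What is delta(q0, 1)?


Looking up transition function:
delta(q0, 1) in the table
Row: q0, Column: 1
Result: q2

q2


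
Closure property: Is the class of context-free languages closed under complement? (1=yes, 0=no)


CFL closure properties:
  Closed under: union, concatenation, Kleene star
  NOT closed under: intersection, complement
Operation 'complement' is in not-closed list -> No (not closed)

0


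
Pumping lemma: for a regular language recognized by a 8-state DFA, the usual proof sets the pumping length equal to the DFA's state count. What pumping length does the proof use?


Pumping lemma for regular languages (standard proof):
Take p = |Q|, the number of DFA states.
Any string of length >= |Q| passes through |Q|+1 states while reading its first |Q| symbols,
so by pigeonhole some state repeats, giving the loop that can be pumped.
Here |Q| = 8
Therefore the proof uses p = 8

8


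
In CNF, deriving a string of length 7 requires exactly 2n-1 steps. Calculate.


Chomsky Normal Form derivation:
String length n = 7
Each step either:
  - Splits a nonterminal into two (n-1 such steps)
  - Converts a nonterminal to terminal (n such steps)
Total = (n-1) + n = 2n - 1
= 2(7) - 1
= 14 - 1
= 13

13


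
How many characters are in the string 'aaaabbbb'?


String: 'aaaabbbb'
Counting characters:
  'a' appears 4 time(s)
  'b' appears 4 time(s)
Total length = 4 + 4 = 8

8


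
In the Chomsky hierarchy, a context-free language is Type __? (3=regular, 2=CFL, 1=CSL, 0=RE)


Chomsky hierarchy levels:
  Type 3: Regular (DFA/NFA/regex)
  Type 2: Context-free (PDA)
  Type 1: Context-sensitive
  Type 0: Recursively enumerable (TM)
'context-free' corresponds to Type 2

2


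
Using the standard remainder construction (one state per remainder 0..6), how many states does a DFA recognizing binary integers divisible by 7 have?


Divisibility by 7 is tracked via the remainder mod 7: 0, 1, ..., 6
The construction assigns one state to each remainder
Number of remainders = 7

7


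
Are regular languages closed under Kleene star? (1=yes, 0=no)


Regular languages are closed under:
- Union (DFA product construction)
- Intersection (DFA product construction)
- Complement (swap accept/reject states)
- Concatenation (NFA construction)
- Kleene star (NFA construction)
Kleene star is in this list
Therefore: closed

1


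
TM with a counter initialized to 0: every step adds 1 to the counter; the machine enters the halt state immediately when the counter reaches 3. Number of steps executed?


Counter starts at 0. Counting sequence:
  Step 1: counter = 1
  Step 2: counter = 2
  Step 3: counter = 3
Counter reached 3 -> halt
Total steps = 3

3


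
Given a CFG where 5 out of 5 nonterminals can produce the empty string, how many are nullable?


Nonterminals: {S, A, B, C, D}
A nonterminal is nullable if it can derive epsilon
Counting nullable nonterminals: 5
Total nullable = 5

5


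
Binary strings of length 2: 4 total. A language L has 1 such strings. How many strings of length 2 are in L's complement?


Alphabet: {0,1}
String length: 2
Total strings of length 2 = 2^2 = 4
Strings in L = 1
Complement = total - |L|
= 4 - 1
= 3

3


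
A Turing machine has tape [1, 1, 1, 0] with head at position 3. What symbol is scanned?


Tape: [1, 1, 1, 0]
Positions: 0 1 2 3
Values:    1 1 1 0
Head at position 3
tape[3] = 0

0


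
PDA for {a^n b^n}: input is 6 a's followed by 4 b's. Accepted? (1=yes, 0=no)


Language requires equal numbers of a's and b's
PDA pushes for each 'a', pops for each 'b'
Number of a's = 6
Number of b's = 4
6 != 4 -> Reject

0


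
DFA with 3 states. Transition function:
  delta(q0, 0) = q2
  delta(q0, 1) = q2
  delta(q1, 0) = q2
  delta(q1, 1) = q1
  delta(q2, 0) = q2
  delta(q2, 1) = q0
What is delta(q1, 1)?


Looking up transition function:
delta(q1, 1) in the table
Row: q1, Column: 1
Result: q1

q1


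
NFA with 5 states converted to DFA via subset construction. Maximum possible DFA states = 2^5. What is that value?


NFA has 5 states
Subset construction: each DFA state = subset of NFA states
Maximum subsets = 2^5
2^5 = 32

32


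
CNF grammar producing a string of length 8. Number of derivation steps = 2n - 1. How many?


Chomsky Normal Form derivation:
String length n = 8
Each step either:
  - Splits a nonterminal into two (n-1 such steps)
  - Converts a nonterminal to terminal (n such steps)
Total = (n-1) + n = 2n - 1
= 2(8) - 1
= 16 - 1
= 15

15


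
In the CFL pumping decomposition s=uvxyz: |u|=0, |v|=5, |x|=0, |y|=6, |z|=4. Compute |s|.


|s| = |u| + |v| + |x| + |y| + |z|
= 0 + 5 + 0 + 6 + 4
= 5 + 0 + 10
= 5 + 10
= 15

15


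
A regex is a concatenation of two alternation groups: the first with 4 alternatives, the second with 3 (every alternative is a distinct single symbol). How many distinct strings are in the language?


First group: 4 alternatives
Second group: 3 alternatives
Concatenation: each choice from group 1 pairs with each from group 2
Total = 4 x 3 = 12

12


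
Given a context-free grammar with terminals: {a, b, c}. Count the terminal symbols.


Terminal symbols: a, b, c
Counting each: a (#1), b (#2), c (#3)
Total = 3

3


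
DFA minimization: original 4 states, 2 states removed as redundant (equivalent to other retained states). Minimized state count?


Original DFA: 4 states
Redundant states removed: 2
Minimized states = original - removed
= 4 - 2
= 2

2


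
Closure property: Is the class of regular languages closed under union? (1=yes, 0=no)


Regular languages are closed under all standard operations:
- Union: Yes (product construction)
- Intersection: Yes (product construction)
- Complement: Yes (swap accept/reject)
- Concatenation: Yes (NFA construction)
Operation: union -> Closed

1


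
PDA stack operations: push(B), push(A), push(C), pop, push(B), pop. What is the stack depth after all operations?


Tracing stack operations:
  push(B) -> stack = [B], depth=1
  push(A) -> stack = [B,A], depth=2
  push(C) -> stack = [B,A,C], depth=3
  pop -> removed C, stack = [B,A], depth=2
  push(B) -> stack = [B,A,B], depth=3
  pop -> removed B, stack = [B,A], depth=2
Final depth = 2

2


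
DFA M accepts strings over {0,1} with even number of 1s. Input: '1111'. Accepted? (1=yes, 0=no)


DFA has 2 states: q_even (start, accept=yes) and q_odd
Processing string '1111' character by character:
  Position 0: read '1', 1-count=1 -> q_odd
  Position 1: read '1', 1-count=2 -> q_even
  Position 2: read '1', 1-count=3 -> q_odd
  Position 3: read '1', 1-count=4 -> q_even
Final state: q_even, total 1s = 4 (even); the DFA requires an even count -> accept

1


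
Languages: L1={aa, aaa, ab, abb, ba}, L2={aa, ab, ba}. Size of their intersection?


L1 = {aa, aaa, ab, abb, ba}
L2 = {aa, ab, ba}
Checking each string in L1 against L2:
  'aa': in L2? Yes
  'aaa': in L2? No
  'ab': in L2? Yes
  'abb': in L2? No
  'ba': in L2? Yes
Intersection = {aa, ab, ba}
|L1 ∩ L2| = 3

3


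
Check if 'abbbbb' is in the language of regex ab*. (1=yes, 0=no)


Pattern: ab*
String: 'abbbbb'
Pattern requires: exactly one 'a' followed by zero or more 'b's
First char is 'a' -> OK
Rest 'bbbbb': all b's? Yes
Result: 1

1


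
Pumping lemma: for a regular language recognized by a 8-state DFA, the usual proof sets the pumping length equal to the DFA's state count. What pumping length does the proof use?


Pumping lemma for regular languages (standard proof):
Take p = |Q|, the number of DFA states.
Any string of length >= |Q| passes through |Q|+1 states while reading its first |Q| symbols,
so by pigeonhole some state repeats, giving the loop that can be pumped.
Here |Q| = 8
Therefore the proof uses p = 8

8


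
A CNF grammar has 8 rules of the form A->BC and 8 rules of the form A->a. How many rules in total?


CNF allows two rule forms:
  A -> BC (binary): 8 rules
  A -> a (terminal): 8 rules
Total = 8 + 8 = 16

16


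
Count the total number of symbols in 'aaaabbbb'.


String: 'aaaabbbb'
Counting characters:
  'a' appears 4 time(s)
  'b' appears 4 time(s)
Total length = 4 + 4 = 8

8


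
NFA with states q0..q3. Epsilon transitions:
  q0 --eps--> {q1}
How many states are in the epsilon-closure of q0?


Starting from q0
Initialize closure = {q0}
Follow epsilon from q0 -> add q1
Final closure: {q0, q1}
Size = 2

2


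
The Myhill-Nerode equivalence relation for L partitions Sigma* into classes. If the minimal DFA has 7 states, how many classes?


Myhill-Nerode theorem:
Number of equivalence classes = number of states in minimal DFA
Minimal DFA states = 7
Therefore equivalence classes = 7

7


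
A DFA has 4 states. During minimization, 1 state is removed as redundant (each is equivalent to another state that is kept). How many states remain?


Original DFA: 4 states
Redundant states removed: 1
Minimized states = original - removed
= 4 - 1
= 3

3


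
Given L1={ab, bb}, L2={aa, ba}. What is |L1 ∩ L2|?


L1 = {ab, bb}
L2 = {aa, ba}
Checking each string in L1 against L2:
  'ab': in L2? No
  'bb': in L2? No
Intersection = {}
|L1 ∩ L2| = 0

0


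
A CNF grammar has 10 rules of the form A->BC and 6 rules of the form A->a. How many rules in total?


CNF allows two rule forms:
  A -> BC (binary): 10 rules
  A -> a (terminal): 6 rules
Total = 10 + 6 = 16

16


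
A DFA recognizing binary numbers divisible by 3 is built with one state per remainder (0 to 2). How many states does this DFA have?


Divisibility by 3 is tracked via the remainder mod 3: 0, 1, ..., 2
The construction assigns one state to each remainder
Number of remainders = 3

3


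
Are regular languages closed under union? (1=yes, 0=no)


Regular languages are closed under:
- Union (DFA product construction)
- Intersection (DFA product construction)
- Complement (swap accept/reject states)
- Concatenation (NFA construction)
- Kleene star (NFA construction)
union is in this list
Therefore: closed

1


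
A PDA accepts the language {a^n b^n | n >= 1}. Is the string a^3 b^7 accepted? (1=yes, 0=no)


Language requires equal numbers of a's and b's
PDA pushes for each 'a', pops for each 'b'
Number of a's = 3
Number of b's = 7
3 != 7 -> Reject

0


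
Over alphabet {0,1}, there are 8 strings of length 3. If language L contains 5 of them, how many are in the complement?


Alphabet: {0,1}
String length: 3
Total strings of length 3 = 2^3 = 8
Strings in L = 5
Complement = total - |L|
= 8 - 5
= 3

3


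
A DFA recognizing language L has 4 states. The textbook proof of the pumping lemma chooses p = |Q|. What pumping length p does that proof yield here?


Pumping lemma for regular languages (standard proof):
Take p = |Q|, the number of DFA states.
Any string of length >= |Q| passes through |Q|+1 states while reading its first |Q| symbols,
so by pigeonhole some state repeats, giving the loop that can be pumped.
Here |Q| = 4
Therefore the proof uses p = 4

4


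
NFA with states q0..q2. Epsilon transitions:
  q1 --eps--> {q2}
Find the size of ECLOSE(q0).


Starting from q0
Initialize closure = {q0}
q0 has no outgoing epsilon transitions -> nothing to add
Final closure: {q0}
Size = 1

1


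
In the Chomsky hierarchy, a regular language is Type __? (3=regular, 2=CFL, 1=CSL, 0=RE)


Chomsky hierarchy levels:
  Type 3: Regular (DFA/NFA/regex)
  Type 2: Context-free (PDA)
  Type 1: Context-sensitive
  Type 0: Recursively enumerable (TM)
'regular' corresponds to Type 3

3


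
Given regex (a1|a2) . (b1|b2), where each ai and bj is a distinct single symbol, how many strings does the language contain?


First group: 2 alternatives
Second group: 2 alternatives
Concatenation: each choice from group 1 pairs with each from group 2
Total = 2 x 2 = 4

4


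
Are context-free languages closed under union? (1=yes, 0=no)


CFL closure properties:
  Closed under: union, concatenation, Kleene star
  NOT closed under: intersection, complement
Operation 'union' is in closed list -> Yes (closed)

1


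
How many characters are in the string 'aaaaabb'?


String: 'aaaaabb'
Counting characters:
  'a' appears 5 time(s)
  'b' appears 2 time(s)
Total length = 5 + 2 = 7

7


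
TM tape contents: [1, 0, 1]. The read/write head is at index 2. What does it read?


Tape: [1, 0, 1]
Positions: 0 1 2
Values:    1 0 1
Head at position 2
tape[2] = 1

1


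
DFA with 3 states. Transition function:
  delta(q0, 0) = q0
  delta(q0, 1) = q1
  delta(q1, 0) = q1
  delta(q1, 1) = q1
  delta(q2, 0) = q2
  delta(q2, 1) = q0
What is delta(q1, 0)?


Looking up transition function:
delta(q1, 0) in the table
Row: q1, Column: 0
Result: q1

q1


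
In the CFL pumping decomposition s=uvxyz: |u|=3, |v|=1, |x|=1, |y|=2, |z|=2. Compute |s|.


|s| = |u| + |v| + |x| + |y| + |z|
= 3 + 1 + 1 + 2 + 2
= 4 + 1 + 4
= 5 + 4
= 9

9


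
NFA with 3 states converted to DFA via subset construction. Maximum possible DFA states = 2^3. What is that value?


NFA has 3 states
Subset construction: each DFA state = subset of NFA states
Maximum subsets = 2^3
2^3 = 8

8


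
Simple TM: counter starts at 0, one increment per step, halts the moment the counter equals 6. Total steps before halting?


Counter starts at 0. Counting sequence:
  Step 1: counter = 1
  Step 2: counter = 2
  Step 3: counter = 3
  Step 4: counter = 4
  Step 5: counter = 5
  Step 6: counter = 6
Counter reached 6 -> halt
Total steps = 6

6


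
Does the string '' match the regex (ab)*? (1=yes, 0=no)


Pattern: (ab)*
String: ''
Pattern requires: zero or more repetitions of 'ab'
Pairs: []
All pairs are 'ab'? Yes
Result: 1

1


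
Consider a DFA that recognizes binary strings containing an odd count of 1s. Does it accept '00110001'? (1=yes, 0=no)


DFA has 2 states: q_even (start, accept=no) and q_odd
Processing string '00110001' character by character:
  Position 0: read '0', 1-count=0 -> q_even (no change)
  Position 1: read '0', 1-count=0 -> q_even (no change)
  Position 2: read '1', 1-count=1 -> q_odd
  Position 3: read '1', 1-count=2 -> q_even
  Position 4: read '0', 1-count=2 -> q_even (no change)
  Position 5: read '0', 1-count=2 -> q_even (no change)
  Position 6: read '0', 1-count=2 -> q_even (no change)
  Position 7: read '1', 1-count=3 -> q_odd
Final state: q_odd, total 1s = 3 (odd); the DFA requires an odd count -> accept

1


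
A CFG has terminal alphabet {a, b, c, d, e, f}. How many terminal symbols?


Terminal symbols: a, b, c, d, e, f
Counting each: a (#1), b (#2), c (#3), d (#4), e (#5), f (#6)
Total = 6

6


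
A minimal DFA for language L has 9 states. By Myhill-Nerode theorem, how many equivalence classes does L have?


Myhill-Nerode theorem:
Number of equivalence classes = number of states in minimal DFA
Minimal DFA states = 9
Therefore equivalence classes = 9

9


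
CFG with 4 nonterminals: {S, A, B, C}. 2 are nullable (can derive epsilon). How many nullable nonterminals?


Nonterminals: {S, A, B, C}
A nonterminal is nullable if it can derive epsilon
Counting nullable nonterminals: 2
Total nullable = 2

2


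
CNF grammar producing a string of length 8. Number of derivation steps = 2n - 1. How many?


Chomsky Normal Form derivation:
String length n = 8
Each step either:
  - Splits a nonterminal into two (n-1 such steps)
  - Converts a nonterminal to terminal (n such steps)
Total = (n-1) + n = 2n - 1
= 2(8) - 1
= 16 - 1
= 15

15


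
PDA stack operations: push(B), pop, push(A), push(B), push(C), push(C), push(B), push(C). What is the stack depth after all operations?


Tracing stack operations:
  push(B) -> stack = [B], depth=1
  pop -> removed B, stack = [], depth=0
  push(A) -> stack = [A], depth=1
  push(B) -> stack = [A,B], depth=2
  push(C) -> stack = [A,B,C], depth=3
  push(C) -> stack = [A,B,C,C], depth=4
  push(B) -> stack = [A,B,C,C,B], depth=5
  push(C) -> stack = [A,B,C,C,B,C], depth=6
Final depth = 6

6


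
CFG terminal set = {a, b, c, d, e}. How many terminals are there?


Terminal symbols: a, b, c, d, e
Counting each: a (#1), b (#2), c (#3), d (#4), e (#5)
Total = 5

5


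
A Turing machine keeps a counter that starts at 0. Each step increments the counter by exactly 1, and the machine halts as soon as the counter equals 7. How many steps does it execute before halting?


Counter starts at 0. Counting sequence:
  Step 1: counter = 1
  Step 2: counter = 2
  Step 3: counter = 3
  Step 4: counter = 4
  Step 5: counter = 5
  Step 6: counter = 6
  Step 7: counter = 7
Counter reached 7 -> halt
Total steps = 7

7


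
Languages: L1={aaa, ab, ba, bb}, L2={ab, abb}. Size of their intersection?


L1 = {aaa, ab, ba, bb}
L2 = {ab, abb}
Checking each string in L1 against L2:
  'aaa': in L2? No
  'ab': in L2? Yes
  'ba': in L2? No
  'bb': in L2? No
Intersection = {ab}
|L1 ∩ L2| = 1

1


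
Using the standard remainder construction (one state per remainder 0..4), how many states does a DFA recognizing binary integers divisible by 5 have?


Divisibility by 5 is tracked via the remainder mod 5: 0, 1, ..., 4
The construction assigns one state to each remainder
Number of remainders = 5

5


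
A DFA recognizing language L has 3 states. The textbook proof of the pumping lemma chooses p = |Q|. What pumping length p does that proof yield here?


Pumping lemma for regular languages (standard proof):
Take p = |Q|, the number of DFA states.
Any string of length >= |Q| passes through |Q|+1 states while reading its first |Q| symbols,
so by pigeonhole some state repeats, giving the loop that can be pumped.
Here |Q| = 3
Therefore the proof uses p = 3

3


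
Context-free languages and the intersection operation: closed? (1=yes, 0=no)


CFL closure properties:
  Closed under: union, concatenation, Kleene star
  NOT closed under: intersection, complement
Operation 'intersection' is in not-closed list -> No (not closed)

0


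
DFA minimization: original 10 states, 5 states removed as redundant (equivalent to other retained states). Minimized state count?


Original DFA: 10 states
Redundant states removed: 5
Minimized states = original - removed
= 10 - 5
= 5

5


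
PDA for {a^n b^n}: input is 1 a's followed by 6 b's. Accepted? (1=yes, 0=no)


Language requires equal numbers of a's and b's
PDA pushes for each 'a', pops for each 'b'
Number of a's = 1
Number of b's = 6
1 != 6 -> Reject

0


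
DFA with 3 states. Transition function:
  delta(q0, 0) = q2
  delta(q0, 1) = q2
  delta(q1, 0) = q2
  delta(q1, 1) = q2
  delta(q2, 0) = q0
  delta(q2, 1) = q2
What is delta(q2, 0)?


Looking up transition function:
delta(q2, 0) in the table
Row: q2, Column: 0
Result: q0

q0


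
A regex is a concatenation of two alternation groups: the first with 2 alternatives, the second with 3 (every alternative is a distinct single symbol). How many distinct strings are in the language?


First group: 2 alternatives
Second group: 3 alternatives
Concatenation: each choice from group 1 pairs with each from group 2
Total = 2 x 3 = 6

6


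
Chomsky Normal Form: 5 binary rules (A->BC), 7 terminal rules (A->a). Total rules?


CNF allows two rule forms:
  A -> BC (binary): 5 rules
  A -> a (terminal): 7 rules
Total = 5 + 7 = 12

12


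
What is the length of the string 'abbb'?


String: 'abbb'
Counting characters:
  'a' appears 1 time(s)
  'b' appears 3 time(s)
Total length = 1 + 3 = 4

4


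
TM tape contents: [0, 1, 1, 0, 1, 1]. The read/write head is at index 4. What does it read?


Tape: [0, 1, 1, 0, 1, 1]
Positions: 0 1 2 3 4 5
Values:    0 1 1 0 1 1
Head at position 4
tape[4] = 1

1


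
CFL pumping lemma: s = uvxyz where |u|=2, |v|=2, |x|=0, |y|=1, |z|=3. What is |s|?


|s| = |u| + |v| + |x| + |y| + |z|
= 2 + 2 + 0 + 1 + 3
= 4 + 0 + 4
= 4 + 4
= 8

8


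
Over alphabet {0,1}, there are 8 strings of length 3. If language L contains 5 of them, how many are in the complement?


Alphabet: {0,1}
String length: 3
Total strings of length 3 = 2^3 = 8
Strings in L = 5
Complement = total - |L|
= 8 - 5
= 3

3


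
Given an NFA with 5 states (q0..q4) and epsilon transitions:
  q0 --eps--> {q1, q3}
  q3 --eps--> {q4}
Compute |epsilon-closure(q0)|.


Starting from q0
Initialize closure = {q0}
Follow epsilon from q0 -> add q1
Follow epsilon from q0 -> add q3
Follow epsilon from q3 -> add q4
Final closure: {q0, q1, q3, q4}
Size = 4

4


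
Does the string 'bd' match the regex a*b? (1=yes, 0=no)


Pattern: a*b
String: 'bd'
Pattern requires: zero or more 'a's followed by exactly one 'b'
Found 0 leading 'a's
Remaining: 'bd'
Remaining is not 'b' -> no match
Result: 0

0


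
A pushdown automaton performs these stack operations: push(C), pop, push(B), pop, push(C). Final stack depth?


Tracing stack operations:
  push(C) -> stack = [C], depth=1
  pop -> removed C, stack = [], depth=0
  push(B) -> stack = [B], depth=1
  pop -> removed B, stack = [], depth=0
  push(C) -> stack = [C], depth=1
Final depth = 1

1


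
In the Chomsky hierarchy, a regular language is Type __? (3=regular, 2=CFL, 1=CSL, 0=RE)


Chomsky hierarchy levels:
  Type 3: Regular (DFA/NFA/regex)
  Type 2: Context-free (PDA)
  Type 1: Context-sensitive
  Type 0: Recursively enumerable (TM)
'regular' corresponds to Type 3

3


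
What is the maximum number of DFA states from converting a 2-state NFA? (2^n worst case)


NFA has 2 states
Subset construction: each DFA state = subset of NFA states
Maximum subsets = 2^2
2^2 = 4

4


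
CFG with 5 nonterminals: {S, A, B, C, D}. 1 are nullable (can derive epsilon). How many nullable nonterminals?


Nonterminals: {S, A, B, C, D}
A nonterminal is nullable if it can derive epsilon
Counting nullable nonterminals: 1
Total nullable = 1

1


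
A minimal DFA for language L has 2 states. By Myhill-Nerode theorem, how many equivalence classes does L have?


Myhill-Nerode theorem:
Number of equivalence classes = number of states in minimal DFA
Minimal DFA states = 2
Therefore equivalence classes = 2

2


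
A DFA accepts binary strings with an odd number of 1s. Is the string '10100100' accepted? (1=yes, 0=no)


DFA has 2 states: q_even (start, accept=no) and q_odd
Processing string '10100100' character by character:
  Position 0: read '1', 1-count=1 -> q_odd
  Position 1: read '0', 1-count=1 -> q_odd (no change)
  Position 2: read '1', 1-count=2 -> q_even
  Position 3: read '0', 1-count=2 -> q_even (no change)
  Position 4: read '0', 1-count=2 -> q_even (no change)
  Position 5: read '1', 1-count=3 -> q_odd
  Position 6: read '0', 1-count=3 -> q_odd (no change)
  Position 7: read '0', 1-count=3 -> q_odd (no change)
Final state: q_odd, total 1s = 3 (odd); the DFA requires an odd count -> accept

1


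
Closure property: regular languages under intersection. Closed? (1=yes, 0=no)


Regular languages are closed under:
- Union (DFA product construction)
- Intersection (DFA product construction)
- Complement (swap accept/reject states)
- Concatenation (NFA construction)
- Kleene star (NFA construction)
intersection is in this list
Therefore: closed

1
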